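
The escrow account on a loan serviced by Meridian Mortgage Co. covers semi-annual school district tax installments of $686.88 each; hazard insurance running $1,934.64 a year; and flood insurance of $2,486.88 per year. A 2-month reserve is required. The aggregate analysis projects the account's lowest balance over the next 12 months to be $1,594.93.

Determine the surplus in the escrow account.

School district tax: $686.88 × 2 = $1,373.76 per year
Hazard insurance: $1,934.64 per year
Flood insurance: $2,486.88 per year
Yearly total = $1,373.76 + $1,934.64 + $2,486.88 = $5,795.28
Per month = $5,795.28 / 12 = $482.94
Required reserve = 2 × $482.94 = $965.88
Surplus = $1,594.93 − $965.88 = $629.05

$629.05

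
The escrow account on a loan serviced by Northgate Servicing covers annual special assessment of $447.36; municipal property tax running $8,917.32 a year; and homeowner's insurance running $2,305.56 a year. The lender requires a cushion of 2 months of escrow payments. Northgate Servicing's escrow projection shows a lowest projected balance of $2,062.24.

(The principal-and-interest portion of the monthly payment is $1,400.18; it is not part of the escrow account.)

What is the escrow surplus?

Special assessment — $447.36
Municipal property tax — $8,917.32
Homeowner's insurance — $2,305.56
Combined annual = $447.36 + $8,917.32 + $2,305.56 = $11,670.24
Base monthly escrow = $11,670.24 / 12 = $972.52
Cushion = 2 × $972.52 = $1,945.04
Excess over cushion: $2,062.24 − $1,945.04 = $117.20

$117.20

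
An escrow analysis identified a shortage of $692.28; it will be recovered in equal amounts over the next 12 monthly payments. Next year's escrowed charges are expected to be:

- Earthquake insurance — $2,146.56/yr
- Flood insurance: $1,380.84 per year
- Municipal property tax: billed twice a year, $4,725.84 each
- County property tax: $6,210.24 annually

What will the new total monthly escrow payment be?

$1,656.80

Earthquake insurance: $2,146.56 annually
Flood insurance: $1,380.84 annually
Municipal property tax: $4,725.84 × 2 = $9,451.68 annually
County property tax: $6,210.24 annually
Combined annual = $2,146.56 + $1,380.84 + $9,451.68 + $6,210.24 = $19,189.32
Monthly = $19,189.32 / 12 = $1,599.11
Shortage spread = $692.28 ÷ 12 = $57.69/mo
New monthly escrow = $1,599.11 + $57.69 = $1,656.80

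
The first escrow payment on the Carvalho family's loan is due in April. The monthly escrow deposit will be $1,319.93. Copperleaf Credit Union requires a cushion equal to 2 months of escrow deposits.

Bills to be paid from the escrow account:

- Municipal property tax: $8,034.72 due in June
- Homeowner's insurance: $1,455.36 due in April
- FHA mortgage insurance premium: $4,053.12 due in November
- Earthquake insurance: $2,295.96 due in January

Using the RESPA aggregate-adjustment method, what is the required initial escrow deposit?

Cushion = 2 × $1,319.93 = $2,639.86
Trial balance (start $0, +$1,319.93 each month, − disbursements):
  Apr: +$1,319.93 − $1,455.36 → -$135.43
  May: +$1,319.93 → $1,184.50
  Jun: +$1,319.93 − $8,034.72 → -$5,530.29
  Jul: +$1,319.93 → -$4,210.36
  Aug: +$1,319.93 → -$2,890.43
  Sep: +$1,319.93 → -$1,570.50
  Oct: +$1,319.93 → -$250.57
  Nov: +$1,319.93 − $4,053.12 → -$2,983.76
  Dec: +$1,319.93 → -$1,663.83
  Jan: +$1,319.93 − $2,295.96 → -$2,639.86
  Feb: +$1,319.93 → -$1,319.93
  Mar: +$1,319.93 → $0.00
Lowest trial balance = -$5,530.29 (Jun)
Initial deposit = cushion − low point = $2,639.86 − (-$5,530.29) = $8,170.15

$8,170.15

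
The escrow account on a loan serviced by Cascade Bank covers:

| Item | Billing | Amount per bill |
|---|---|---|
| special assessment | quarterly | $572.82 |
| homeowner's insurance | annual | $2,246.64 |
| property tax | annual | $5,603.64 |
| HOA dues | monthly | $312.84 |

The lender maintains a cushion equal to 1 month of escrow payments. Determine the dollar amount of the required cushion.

$1,157.97

Special assessment = $572.82 × 4 = $2,291.28/yr
Homeowner's insurance = $2,246.64/yr
Property tax = $5,603.64/yr
HOA dues = $312.84 × 12 = $3,754.08/yr
Total per year = $13,895.64
Base monthly escrow = $13,895.64 / 12 = $1,157.97
Reserve = 1 × $1,157.97 = $1,157.97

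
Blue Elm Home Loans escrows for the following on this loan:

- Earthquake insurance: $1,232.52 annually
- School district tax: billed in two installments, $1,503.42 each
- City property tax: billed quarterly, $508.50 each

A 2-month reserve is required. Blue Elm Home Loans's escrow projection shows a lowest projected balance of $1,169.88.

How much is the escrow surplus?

Earthquake insurance: $1,232.52
School district tax: $1,503.42 × 2 = $3,006.84
City property tax: $508.50 × 4 = $2,034.00
Total annual escrow = $6,273.36
Per month = $6,273.36 ÷ 12 = $522.78
Required reserve = 2 × $522.78 = $1,045.56
Surplus = $1,169.88 − $1,045.56 = $124.32

$124.32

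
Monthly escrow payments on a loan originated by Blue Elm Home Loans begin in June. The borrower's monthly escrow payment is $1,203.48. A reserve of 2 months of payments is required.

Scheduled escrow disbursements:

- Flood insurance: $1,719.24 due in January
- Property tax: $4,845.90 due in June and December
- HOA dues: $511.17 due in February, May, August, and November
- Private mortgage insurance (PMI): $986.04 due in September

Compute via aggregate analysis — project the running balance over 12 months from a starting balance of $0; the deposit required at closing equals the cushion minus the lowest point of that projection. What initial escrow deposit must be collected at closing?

Cushion = 2 × $1,203.48 = $2,406.96
Trial balance (start $0, +$1,203.48 each month, − disbursements):
  Jun: +$1,203.48 − $4,845.90 → -$3,642.42
  Jul: +$1,203.48 → -$2,438.94
  Aug: +$1,203.48 − $511.17 → -$1,746.63
  Sep: +$1,203.48 − $986.04 → -$1,529.19
  Oct: +$1,203.48 → -$325.71
  Nov: +$1,203.48 − $511.17 → $366.60
  Dec: +$1,203.48 − $4,845.90 → -$3,275.82
  Jan: +$1,203.48 − $1,719.24 → -$3,791.58
  Feb: +$1,203.48 − $511.17 → -$3,099.27
  Mar: +$1,203.48 → -$1,895.79
  Apr: +$1,203.48 → -$692.31
  May: +$1,203.48 − $511.17 → $0.00
Lowest trial balance = -$3,791.58 (Jan)
Initial deposit = cushion − low point = $2,406.96 − (-$3,791.58) = $6,198.54

$6,198.54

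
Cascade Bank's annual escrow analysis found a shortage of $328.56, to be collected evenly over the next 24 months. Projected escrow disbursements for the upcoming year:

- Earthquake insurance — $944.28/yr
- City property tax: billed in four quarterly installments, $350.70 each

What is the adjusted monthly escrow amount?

Earthquake insurance: $944.28
City property tax: $350.70 × 4 = $1,402.80
Total per year = $944.28 + $1,402.80 = $2,347.08
Monthly escrow = $2,347.08 / 12 = $195.59
Shortage per month = $328.56 / 24 = $13.69
Adjusted monthly = $195.59 + $13.69 = $209.28

$209.28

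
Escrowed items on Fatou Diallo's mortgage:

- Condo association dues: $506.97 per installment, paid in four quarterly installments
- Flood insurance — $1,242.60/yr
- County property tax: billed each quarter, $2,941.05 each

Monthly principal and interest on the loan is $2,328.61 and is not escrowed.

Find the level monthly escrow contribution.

Condo association dues: $506.97 × 4 = $2,027.88/yr
Flood insurance: $1,242.60/yr
County property tax: $2,941.05 × 4 = $11,764.20/yr
Annual escrow total = $2,027.88 + $1,242.60 + $11,764.20 = $15,034.68
Base monthly escrow = $15,034.68 ÷ 12 = $1,252.89

$1,252.89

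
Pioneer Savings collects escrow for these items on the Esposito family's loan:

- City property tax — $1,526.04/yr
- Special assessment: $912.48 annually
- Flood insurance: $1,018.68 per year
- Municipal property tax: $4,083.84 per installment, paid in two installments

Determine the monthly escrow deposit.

$968.74

City property tax = $1,526.04 per year
Special assessment = $912.48 per year
Flood insurance = $1,018.68 per year
Municipal property tax = $4,083.84 × 2 = $8,167.68 per year
Yearly total = $1,526.04 + $912.48 + $1,018.68 + $8,167.68 = $11,624.88
Monthly escrow = $11,624.88 / 12 = $968.74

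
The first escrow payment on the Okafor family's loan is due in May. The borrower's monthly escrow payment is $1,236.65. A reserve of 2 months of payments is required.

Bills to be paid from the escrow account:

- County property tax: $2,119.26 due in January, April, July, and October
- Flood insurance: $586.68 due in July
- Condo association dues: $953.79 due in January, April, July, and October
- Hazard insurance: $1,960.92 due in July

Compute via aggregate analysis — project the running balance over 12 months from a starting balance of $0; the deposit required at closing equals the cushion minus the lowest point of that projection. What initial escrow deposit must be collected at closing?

Cushion = 2 × $1,236.65 = $2,473.30
Trial balance (start $0, +$1,236.65 each month, − disbursements):
  May: +$1,236.65 → $1,236.65
  Jun: +$1,236.65 → $2,473.30
  Jul: +$1,236.65 − $5,620.65 → -$1,910.70
  Aug: +$1,236.65 → -$674.05
  Sep: +$1,236.65 → $562.60
  Oct: +$1,236.65 − $3,073.05 → -$1,273.80
  Nov: +$1,236.65 → -$37.15
  Dec: +$1,236.65 → $1,199.50
  Jan: +$1,236.65 − $3,073.05 → -$636.90
  Feb: +$1,236.65 → $599.75
  Mar: +$1,236.65 → $1,836.40
  Apr: +$1,236.65 − $3,073.05 → $0.00
Lowest trial balance = -$1,910.70 (Jul)
Initial deposit = cushion − low point = $2,473.30 − (-$1,910.70) = $4,384.00

$4,384.00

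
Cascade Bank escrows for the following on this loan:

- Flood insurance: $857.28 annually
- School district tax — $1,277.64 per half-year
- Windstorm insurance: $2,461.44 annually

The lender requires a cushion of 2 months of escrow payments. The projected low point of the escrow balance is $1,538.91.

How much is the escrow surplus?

$559.91

Flood insurance: $857.28
School district tax: $1,277.64 × 2 = $2,555.28
Windstorm insurance: $2,461.44
Total per year = $857.28 + $2,555.28 + $2,461.44 = $5,874.00
Per month = $5,874.00 ÷ 12 = $489.50
Required cushion = 2 × $489.50 = $979.00
Surplus = $1,538.91 − $979.00 = $559.91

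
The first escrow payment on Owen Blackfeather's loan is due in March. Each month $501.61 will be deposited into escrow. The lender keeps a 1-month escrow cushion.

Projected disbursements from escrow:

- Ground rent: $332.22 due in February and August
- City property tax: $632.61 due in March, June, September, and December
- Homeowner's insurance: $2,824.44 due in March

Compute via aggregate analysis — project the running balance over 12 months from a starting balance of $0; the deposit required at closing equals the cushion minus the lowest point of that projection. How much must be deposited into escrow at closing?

$3,457.05

Cushion = 1 × $501.61 = $501.61
Trial balance (start $0, +$501.61 each month, − disbursements):
  Mar: +$501.61 − $3,457.05 → -$2,955.44
  Apr: +$501.61 → -$2,453.83
  May: +$501.61 → -$1,952.22
  Jun: +$501.61 − $632.61 → -$2,083.22
  Jul: +$501.61 → -$1,581.61
  Aug: +$501.61 − $332.22 → -$1,412.22
  Sep: +$501.61 − $632.61 → -$1,543.22
  Oct: +$501.61 → -$1,041.61
  Nov: +$501.61 → -$540.00
  Dec: +$501.61 − $632.61 → -$671.00
  Jan: +$501.61 → -$169.39
  Feb: +$501.61 − $332.22 → $0.00
Lowest trial balance = -$2,955.44 (Mar)
Initial deposit = cushion − low point = $501.61 − (-$2,955.44) = $3,457.05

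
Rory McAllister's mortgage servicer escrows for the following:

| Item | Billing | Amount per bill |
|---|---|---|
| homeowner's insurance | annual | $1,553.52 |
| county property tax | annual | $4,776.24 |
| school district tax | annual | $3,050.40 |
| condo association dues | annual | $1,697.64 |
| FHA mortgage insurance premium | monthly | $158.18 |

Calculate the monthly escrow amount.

Homeowner's insurance = $1,553.52/yr
County property tax = $4,776.24/yr
School district tax = $3,050.40/yr
Condo association dues = $1,697.64/yr
FHA mortgage insurance premium = $158.18 × 12 = $1,898.16/yr
Annual escrow total = $12,975.96
Base monthly escrow = $12,975.96 ÷ 12 = $1,081.33

$1,081.33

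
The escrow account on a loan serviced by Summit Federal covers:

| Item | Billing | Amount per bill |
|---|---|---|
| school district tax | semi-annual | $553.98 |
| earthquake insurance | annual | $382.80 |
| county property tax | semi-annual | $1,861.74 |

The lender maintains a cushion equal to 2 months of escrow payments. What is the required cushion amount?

School district tax: $553.98 × 2 = $1,107.96 per year
Earthquake insurance: $382.80 per year
County property tax: $1,861.74 × 2 = $3,723.48 per year
Annual escrow total = $5,214.24
Monthly = $5,214.24 / 12 = $434.52
Cushion = 2 × $434.52 = $869.04

$869.04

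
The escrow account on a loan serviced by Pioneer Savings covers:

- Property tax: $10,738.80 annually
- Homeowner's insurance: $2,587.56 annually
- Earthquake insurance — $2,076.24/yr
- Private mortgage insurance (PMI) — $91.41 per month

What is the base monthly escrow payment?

Property tax — $10,738.80
Homeowner's insurance — $2,587.56
Earthquake insurance — $2,076.24
Private mortgage insurance (PMI) — $91.41 × 12 = $1,096.92
Combined annual = $10,738.80 + $2,587.56 + $2,076.24 + $1,096.92 = $16,499.52
Base monthly escrow = $16,499.52 ÷ 12 = $1,374.96

$1,374.96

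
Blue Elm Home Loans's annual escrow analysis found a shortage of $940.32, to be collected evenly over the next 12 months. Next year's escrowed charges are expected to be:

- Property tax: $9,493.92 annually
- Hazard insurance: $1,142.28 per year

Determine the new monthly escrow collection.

$964.71

Property tax: $9,493.92/yr
Hazard insurance: $1,142.28/yr
Total per year = $9,493.92 + $1,142.28 = $10,636.20
Monthly = $10,636.20 ÷ 12 = $886.35
Shortage per month = $940.32 ÷ 12 = $78.36
New monthly escrow = $886.35 + $78.36 = $964.71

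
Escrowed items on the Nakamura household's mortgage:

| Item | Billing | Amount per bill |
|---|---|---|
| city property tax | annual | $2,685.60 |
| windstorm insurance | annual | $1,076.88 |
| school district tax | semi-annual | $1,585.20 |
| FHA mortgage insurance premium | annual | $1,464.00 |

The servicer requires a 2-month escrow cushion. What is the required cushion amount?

$1,399.48

City property tax: $2,685.60/yr
Windstorm insurance: $1,076.88/yr
School district tax: $1,585.20 × 2 = $3,170.40/yr
FHA mortgage insurance premium: $1,464.00/yr
Total per year = $8,396.88
Per month = $8,396.88 ÷ 12 = $699.74
Reserve = 2 × $699.74 = $1,399.48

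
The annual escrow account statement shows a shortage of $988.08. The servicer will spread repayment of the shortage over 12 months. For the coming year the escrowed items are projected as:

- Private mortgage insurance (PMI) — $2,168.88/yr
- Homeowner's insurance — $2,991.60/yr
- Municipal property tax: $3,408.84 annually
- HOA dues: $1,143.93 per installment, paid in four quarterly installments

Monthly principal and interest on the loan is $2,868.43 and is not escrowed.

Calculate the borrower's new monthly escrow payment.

$1,177.76

Private mortgage insurance (PMI) = $2,168.88/yr
Homeowner's insurance = $2,991.60/yr
Municipal property tax = $3,408.84/yr
HOA dues = $1,143.93 × 4 = $4,575.72/yr
Combined annual = $2,168.88 + $2,991.60 + $3,408.84 + $4,575.72 = $13,145.04
Per month = $13,145.04 ÷ 12 = $1,095.42
Monthly shortage recovery: $988.08 / 12 = $82.34
Adjusted monthly = $1,095.42 + $82.34 = $1,177.76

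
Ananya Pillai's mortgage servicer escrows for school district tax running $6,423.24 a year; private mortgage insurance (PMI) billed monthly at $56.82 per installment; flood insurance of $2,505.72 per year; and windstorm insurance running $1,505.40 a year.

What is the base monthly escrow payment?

$926.35

School district tax — $6,423.24
Private mortgage insurance (PMI) — $56.82 × 12 = $681.84
Flood insurance — $2,505.72
Windstorm insurance — $1,505.40
Total per year = $6,423.24 + $681.84 + $2,505.72 + $1,505.40 = $11,116.20
Base monthly escrow = $11,116.20 / 12 = $926.35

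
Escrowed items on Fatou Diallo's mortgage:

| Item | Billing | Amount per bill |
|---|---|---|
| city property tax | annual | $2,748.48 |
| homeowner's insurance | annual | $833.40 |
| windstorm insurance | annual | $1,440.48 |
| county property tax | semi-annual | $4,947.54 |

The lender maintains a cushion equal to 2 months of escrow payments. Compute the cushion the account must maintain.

$2,486.24

City property tax: $2,748.48 per year
Homeowner's insurance: $833.40 per year
Windstorm insurance: $1,440.48 per year
County property tax: $4,947.54 × 2 = $9,895.08 per year
Total per year = $2,748.48 + $833.40 + $1,440.48 + $9,895.08 = $14,917.44
Base monthly escrow = $14,917.44 ÷ 12 = $1,243.12
Cushion = 2 × $1,243.12 = $2,486.24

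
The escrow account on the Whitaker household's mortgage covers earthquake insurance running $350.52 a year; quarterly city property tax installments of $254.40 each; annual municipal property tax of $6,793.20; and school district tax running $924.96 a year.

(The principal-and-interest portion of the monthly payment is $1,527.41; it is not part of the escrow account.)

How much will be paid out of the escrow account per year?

$9,086.28

Earthquake insurance = $350.52 annually
City property tax = $254.40 × 4 = $1,017.60 annually
Municipal property tax = $6,793.20 annually
School district tax = $924.96 annually
Total per year = $9,086.28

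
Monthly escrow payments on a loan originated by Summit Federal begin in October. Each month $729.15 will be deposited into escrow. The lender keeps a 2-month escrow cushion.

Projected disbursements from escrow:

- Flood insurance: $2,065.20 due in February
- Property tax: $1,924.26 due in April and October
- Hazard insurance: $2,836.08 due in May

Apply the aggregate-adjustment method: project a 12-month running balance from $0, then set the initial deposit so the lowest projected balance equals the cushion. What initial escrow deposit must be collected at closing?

Cushion = 2 × $729.15 = $1,458.30
Trial balance (start $0, +$729.15 each month, − disbursements):
  Oct: +$729.15 − $1,924.26 → -$1,195.11
  Nov: +$729.15 → -$465.96
  Dec: +$729.15 → $263.19
  Jan: +$729.15 → $992.34
  Feb: +$729.15 − $2,065.20 → -$343.71
  Mar: +$729.15 → $385.44
  Apr: +$729.15 − $1,924.26 → -$809.67
  May: +$729.15 − $2,836.08 → -$2,916.60
  Jun: +$729.15 → -$2,187.45
  Jul: +$729.15 → -$1,458.30
  Aug: +$729.15 → -$729.15
  Sep: +$729.15 → $0.00
Lowest trial balance = -$2,916.60 (May)
Initial deposit = cushion − low point = $1,458.30 − (-$2,916.60) = $4,374.90

$4,374.90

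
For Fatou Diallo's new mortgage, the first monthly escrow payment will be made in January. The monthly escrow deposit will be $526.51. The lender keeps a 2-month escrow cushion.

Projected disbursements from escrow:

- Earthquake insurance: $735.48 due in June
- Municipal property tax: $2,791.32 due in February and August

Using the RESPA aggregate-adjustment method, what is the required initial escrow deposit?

Cushion = 2 × $526.51 = $1,053.02
Trial balance (start $0, +$526.51 each month, − disbursements):
  Jan: +$526.51 → $526.51
  Feb: +$526.51 − $2,791.32 → -$1,738.30
  Mar: +$526.51 → -$1,211.79
  Apr: +$526.51 → -$685.28
  May: +$526.51 → -$158.77
  Jun: +$526.51 − $735.48 → -$367.74
  Jul: +$526.51 → $158.77
  Aug: +$526.51 − $2,791.32 → -$2,106.04
  Sep: +$526.51 → -$1,579.53
  Oct: +$526.51 → -$1,053.02
  Nov: +$526.51 → -$526.51
  Dec: +$526.51 → $0.00
Lowest trial balance = -$2,106.04 (Aug)
Initial deposit = cushion − low point = $1,053.02 − (-$2,106.04) = $3,159.06

$3,159.06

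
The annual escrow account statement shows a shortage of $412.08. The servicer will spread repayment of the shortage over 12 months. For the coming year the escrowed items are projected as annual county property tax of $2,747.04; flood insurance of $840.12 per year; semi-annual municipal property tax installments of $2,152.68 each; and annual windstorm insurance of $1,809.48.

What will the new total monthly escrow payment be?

$842.84

County property tax — $2,747.04
Flood insurance — $840.12
Municipal property tax — $2,152.68 × 2 = $4,305.36
Windstorm insurance — $1,809.48
Total annual escrow = $2,747.04 + $840.12 + $4,305.36 + $1,809.48 = $9,702.00
Base monthly escrow = $9,702.00 ÷ 12 = $808.50
Shortage per month = $412.08 ÷ 12 = $34.34
New monthly escrow = $808.50 + $34.34 = $842.84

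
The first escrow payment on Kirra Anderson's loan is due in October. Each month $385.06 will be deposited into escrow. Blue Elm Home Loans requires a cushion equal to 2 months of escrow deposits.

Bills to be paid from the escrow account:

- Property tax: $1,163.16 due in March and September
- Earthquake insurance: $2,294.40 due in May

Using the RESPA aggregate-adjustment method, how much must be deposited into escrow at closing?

Cushion = 2 × $385.06 = $770.12
Trial balance (start $0, +$385.06 each month, − disbursements):
  Oct: +$385.06 → $385.06
  Nov: +$385.06 → $770.12
  Dec: +$385.06 → $1,155.18
  Jan: +$385.06 → $1,540.24
  Feb: +$385.06 → $1,925.30
  Mar: +$385.06 − $1,163.16 → $1,147.20
  Apr: +$385.06 → $1,532.26
  May: +$385.06 − $2,294.40 → -$377.08
  Jun: +$385.06 → $7.98
  Jul: +$385.06 → $393.04
  Aug: +$385.06 → $778.10
  Sep: +$385.06 − $1,163.16 → $0.00
Lowest trial balance = -$377.08 (May)
Initial deposit = cushion − low point = $770.12 − (-$377.08) = $1,147.20

$1,147.20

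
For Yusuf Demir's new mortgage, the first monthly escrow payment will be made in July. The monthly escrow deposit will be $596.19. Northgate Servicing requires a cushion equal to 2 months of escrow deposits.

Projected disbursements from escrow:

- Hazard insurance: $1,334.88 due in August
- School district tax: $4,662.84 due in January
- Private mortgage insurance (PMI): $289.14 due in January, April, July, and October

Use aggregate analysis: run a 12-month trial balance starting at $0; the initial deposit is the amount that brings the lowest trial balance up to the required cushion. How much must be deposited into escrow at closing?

$3,884.19

Cushion = 2 × $596.19 = $1,192.38
Trial balance (start $0, +$596.19 each month, − disbursements):
  Jul: +$596.19 − $289.14 → $307.05
  Aug: +$596.19 − $1,334.88 → -$431.64
  Sep: +$596.19 → $164.55
  Oct: +$596.19 − $289.14 → $471.60
  Nov: +$596.19 → $1,067.79
  Dec: +$596.19 → $1,663.98
  Jan: +$596.19 − $4,951.98 → -$2,691.81
  Feb: +$596.19 → -$2,095.62
  Mar: +$596.19 → -$1,499.43
  Apr: +$596.19 − $289.14 → -$1,192.38
  May: +$596.19 → -$596.19
  Jun: +$596.19 → $0.00
Lowest trial balance = -$2,691.81 (Jan)
Initial deposit = cushion − low point = $1,192.38 − (-$2,691.81) = $3,884.19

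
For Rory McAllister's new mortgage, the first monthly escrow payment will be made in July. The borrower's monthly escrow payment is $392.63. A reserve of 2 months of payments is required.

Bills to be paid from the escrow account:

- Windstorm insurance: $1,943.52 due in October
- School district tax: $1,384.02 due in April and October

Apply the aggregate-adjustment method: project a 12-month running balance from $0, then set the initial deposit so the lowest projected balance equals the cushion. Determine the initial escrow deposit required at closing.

Cushion = 2 × $392.63 = $785.26
Trial balance (start $0, +$392.63 each month, − disbursements):
  Jul: +$392.63 → $392.63
  Aug: +$392.63 → $785.26
  Sep: +$392.63 → $1,177.89
  Oct: +$392.63 − $3,327.54 → -$1,757.02
  Nov: +$392.63 → -$1,364.39
  Dec: +$392.63 → -$971.76
  Jan: +$392.63 → -$579.13
  Feb: +$392.63 → -$186.50
  Mar: +$392.63 → $206.13
  Apr: +$392.63 − $1,384.02 → -$785.26
  May: +$392.63 → -$392.63
  Jun: +$392.63 → $0.00
Lowest trial balance = -$1,757.02 (Oct)
Initial deposit = cushion − low point = $785.26 − (-$1,757.02) = $2,542.28

$2,542.28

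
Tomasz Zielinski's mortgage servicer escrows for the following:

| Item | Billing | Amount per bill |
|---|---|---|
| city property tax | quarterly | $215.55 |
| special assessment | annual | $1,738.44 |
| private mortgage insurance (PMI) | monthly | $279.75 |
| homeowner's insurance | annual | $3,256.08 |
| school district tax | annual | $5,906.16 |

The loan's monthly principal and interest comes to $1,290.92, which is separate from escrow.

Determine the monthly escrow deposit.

City property tax: $215.55 × 4 = $862.20/yr
Special assessment: $1,738.44/yr
Private mortgage insurance (PMI): $279.75 × 12 = $3,357.00/yr
Homeowner's insurance: $3,256.08/yr
School district tax: $5,906.16/yr
Yearly total = $862.20 + $1,738.44 + $3,357.00 + $3,256.08 + $5,906.16 = $15,119.88
Monthly escrow = $15,119.88 / 12 = $1,259.99

$1,259.99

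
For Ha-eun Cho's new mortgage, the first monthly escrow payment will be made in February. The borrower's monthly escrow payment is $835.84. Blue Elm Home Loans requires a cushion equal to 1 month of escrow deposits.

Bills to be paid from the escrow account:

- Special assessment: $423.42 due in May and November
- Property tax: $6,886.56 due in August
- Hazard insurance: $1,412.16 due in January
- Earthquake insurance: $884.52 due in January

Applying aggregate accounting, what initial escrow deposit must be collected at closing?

Cushion = 1 × $835.84 = $835.84
Trial balance (start $0, +$835.84 each month, − disbursements):
  Feb: +$835.84 → $835.84
  Mar: +$835.84 → $1,671.68
  Apr: +$835.84 → $2,507.52
  May: +$835.84 − $423.42 → $2,919.94
  Jun: +$835.84 → $3,755.78
  Jul: +$835.84 → $4,591.62
  Aug: +$835.84 − $6,886.56 → -$1,459.10
  Sep: +$835.84 → -$623.26
  Oct: +$835.84 → $212.58
  Nov: +$835.84 − $423.42 → $625.00
  Dec: +$835.84 → $1,460.84
  Jan: +$835.84 − $2,296.68 → $0.00
Lowest trial balance = -$1,459.10 (Aug)
Initial deposit = cushion − low point = $835.84 − (-$1,459.10) = $2,294.94

$2,294.94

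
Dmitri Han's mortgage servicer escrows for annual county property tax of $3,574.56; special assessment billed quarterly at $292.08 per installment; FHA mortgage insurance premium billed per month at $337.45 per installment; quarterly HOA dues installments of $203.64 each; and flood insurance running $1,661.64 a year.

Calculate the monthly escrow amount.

$939.04

County property tax: $3,574.56/yr
Special assessment: $292.08 × 4 = $1,168.32/yr
FHA mortgage insurance premium: $337.45 × 12 = $4,049.40/yr
HOA dues: $203.64 × 4 = $814.56/yr
Flood insurance: $1,661.64/yr
Annual escrow total = $11,268.48
Monthly = $11,268.48 ÷ 12 = $939.04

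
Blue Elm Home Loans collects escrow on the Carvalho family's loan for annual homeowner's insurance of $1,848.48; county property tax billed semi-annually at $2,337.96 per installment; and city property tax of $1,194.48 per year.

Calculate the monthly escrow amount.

$643.24

Homeowner's insurance — $1,848.48/yr
County property tax — $2,337.96 × 2 = $4,675.92/yr
City property tax — $1,194.48/yr
Yearly total = $7,718.88
Base monthly escrow = $7,718.88 / 12 = $643.24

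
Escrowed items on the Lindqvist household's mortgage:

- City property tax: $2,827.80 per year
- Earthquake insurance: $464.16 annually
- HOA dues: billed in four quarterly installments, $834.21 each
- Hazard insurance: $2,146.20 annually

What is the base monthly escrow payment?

City property tax — $2,827.80 annually
Earthquake insurance — $464.16 annually
HOA dues — $834.21 × 4 = $3,336.84 annually
Hazard insurance — $2,146.20 annually
Combined annual = $2,827.80 + $464.16 + $3,336.84 + $2,146.20 = $8,775.00
Monthly = $8,775.00 / 12 = $731.25

$731.25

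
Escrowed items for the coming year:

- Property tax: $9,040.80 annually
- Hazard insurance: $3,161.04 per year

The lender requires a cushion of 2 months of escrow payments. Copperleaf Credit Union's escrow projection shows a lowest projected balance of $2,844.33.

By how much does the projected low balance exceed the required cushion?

$810.69

Property tax = $9,040.80 annually
Hazard insurance = $3,161.04 annually
Combined annual = $9,040.80 + $3,161.04 = $12,201.84
Base monthly escrow = $12,201.84 / 12 = $1,016.82
Required cushion = 2 × $1,016.82 = $2,033.64
Excess over cushion: $2,844.33 − $2,033.64 = $810.69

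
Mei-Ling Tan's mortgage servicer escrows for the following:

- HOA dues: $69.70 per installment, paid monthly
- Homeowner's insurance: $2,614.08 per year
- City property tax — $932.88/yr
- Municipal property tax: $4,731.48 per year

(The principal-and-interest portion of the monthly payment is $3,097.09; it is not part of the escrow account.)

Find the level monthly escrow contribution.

$759.57

HOA dues = $69.70 × 12 = $836.40 annually
Homeowner's insurance = $2,614.08 annually
City property tax = $932.88 annually
Municipal property tax = $4,731.48 annually
Total per year = $9,114.84
Monthly = $9,114.84 ÷ 12 = $759.57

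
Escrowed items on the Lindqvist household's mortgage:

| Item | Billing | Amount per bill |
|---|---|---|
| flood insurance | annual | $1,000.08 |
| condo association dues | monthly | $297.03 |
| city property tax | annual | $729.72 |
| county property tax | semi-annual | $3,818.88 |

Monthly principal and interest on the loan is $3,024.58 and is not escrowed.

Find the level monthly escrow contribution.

Flood insurance: $1,000.08 per year
Condo association dues: $297.03 × 12 = $3,564.36 per year
City property tax: $729.72 per year
County property tax: $3,818.88 × 2 = $7,637.76 per year
Combined annual = $12,931.92
Monthly escrow = $12,931.92 / 12 = $1,077.66

$1,077.66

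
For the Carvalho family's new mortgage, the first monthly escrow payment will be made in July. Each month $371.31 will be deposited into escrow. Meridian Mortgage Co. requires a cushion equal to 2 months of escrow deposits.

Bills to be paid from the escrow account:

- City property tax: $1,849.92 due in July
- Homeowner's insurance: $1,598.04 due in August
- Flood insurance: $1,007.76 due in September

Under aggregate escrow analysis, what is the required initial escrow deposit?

Cushion = 2 × $371.31 = $742.62
Trial balance (start $0, +$371.31 each month, − disbursements):
  Jul: +$371.31 − $1,849.92 → -$1,478.61
  Aug: +$371.31 − $1,598.04 → -$2,705.34
  Sep: +$371.31 − $1,007.76 → -$3,341.79
  Oct: +$371.31 → -$2,970.48
  Nov: +$371.31 → -$2,599.17
  Dec: +$371.31 → -$2,227.86
  Jan: +$371.31 → -$1,856.55
  Feb: +$371.31 → -$1,485.24
  Mar: +$371.31 → -$1,113.93
  Apr: +$371.31 → -$742.62
  May: +$371.31 → -$371.31
  Jun: +$371.31 → $0.00
Lowest trial balance = -$3,341.79 (Sep)
Initial deposit = cushion − low point = $742.62 − (-$3,341.79) = $4,084.41

$4,084.41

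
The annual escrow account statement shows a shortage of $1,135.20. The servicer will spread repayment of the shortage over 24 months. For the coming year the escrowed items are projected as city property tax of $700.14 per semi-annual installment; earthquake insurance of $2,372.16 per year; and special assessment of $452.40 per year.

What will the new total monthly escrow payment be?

City property tax = $700.14 × 2 = $1,400.28 per year
Earthquake insurance = $2,372.16 per year
Special assessment = $452.40 per year
Combined annual = $1,400.28 + $2,372.16 + $452.40 = $4,224.84
Base monthly escrow = $4,224.84 ÷ 12 = $352.07
Shortage per month = $1,135.20 ÷ 24 = $47.30
New monthly escrow = $352.07 + $47.30 = $399.37

$399.37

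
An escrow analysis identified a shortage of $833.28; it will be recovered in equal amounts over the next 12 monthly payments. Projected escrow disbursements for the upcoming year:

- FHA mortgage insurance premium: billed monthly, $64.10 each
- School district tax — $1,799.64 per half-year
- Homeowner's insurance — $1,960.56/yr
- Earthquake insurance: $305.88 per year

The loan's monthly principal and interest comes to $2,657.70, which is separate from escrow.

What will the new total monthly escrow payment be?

FHA mortgage insurance premium: $64.10 × 12 = $769.20 per year
School district tax: $1,799.64 × 2 = $3,599.28 per year
Homeowner's insurance: $1,960.56 per year
Earthquake insurance: $305.88 per year
Annual escrow total = $769.20 + $3,599.28 + $1,960.56 + $305.88 = $6,634.92
Per month = $6,634.92 ÷ 12 = $552.91
Monthly shortage recovery: $833.28 ÷ 12 = $69.44
New monthly escrow = $552.91 + $69.44 = $622.35

$622.35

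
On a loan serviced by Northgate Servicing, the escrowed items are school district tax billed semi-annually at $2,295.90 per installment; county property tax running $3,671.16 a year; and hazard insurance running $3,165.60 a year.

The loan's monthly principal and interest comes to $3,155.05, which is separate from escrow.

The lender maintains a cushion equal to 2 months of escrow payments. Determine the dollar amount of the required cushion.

$1,904.76

School district tax — $2,295.90 × 2 = $4,591.80 annually
County property tax — $3,671.16 annually
Hazard insurance — $3,165.60 annually
Yearly total = $4,591.80 + $3,671.16 + $3,165.60 = $11,428.56
Monthly escrow = $11,428.56 ÷ 12 = $952.38
Reserve = 2 × $952.38 = $1,904.76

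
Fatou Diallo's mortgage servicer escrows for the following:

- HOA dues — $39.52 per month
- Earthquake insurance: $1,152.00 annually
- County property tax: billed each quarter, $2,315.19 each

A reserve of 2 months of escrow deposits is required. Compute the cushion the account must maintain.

$1,814.50

HOA dues — $39.52 × 12 = $474.24 per year
Earthquake insurance — $1,152.00 per year
County property tax — $2,315.19 × 4 = $9,260.76 per year
Annual escrow total = $474.24 + $1,152.00 + $9,260.76 = $10,887.00
Monthly = $10,887.00 / 12 = $907.25
Reserve = 2 × $907.25 = $1,814.50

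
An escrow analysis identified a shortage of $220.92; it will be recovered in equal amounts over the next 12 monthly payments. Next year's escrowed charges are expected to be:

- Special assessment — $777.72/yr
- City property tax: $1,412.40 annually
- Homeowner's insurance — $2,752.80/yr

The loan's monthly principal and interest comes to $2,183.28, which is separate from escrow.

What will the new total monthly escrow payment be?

$430.32

Special assessment = $777.72 annually
City property tax = $1,412.40 annually
Homeowner's insurance = $2,752.80 annually
Total annual escrow = $777.72 + $1,412.40 + $2,752.80 = $4,942.92
Base monthly escrow = $4,942.92 / 12 = $411.91
Shortage spread = $220.92 ÷ 12 = $18.41/mo
Adjusted monthly = $411.91 + $18.41 = $430.32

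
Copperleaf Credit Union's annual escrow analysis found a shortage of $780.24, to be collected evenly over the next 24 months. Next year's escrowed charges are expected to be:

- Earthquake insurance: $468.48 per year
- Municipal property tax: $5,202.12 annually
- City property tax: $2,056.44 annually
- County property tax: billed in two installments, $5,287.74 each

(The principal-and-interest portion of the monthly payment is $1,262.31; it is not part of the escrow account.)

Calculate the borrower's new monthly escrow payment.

Earthquake insurance: $468.48 annually
Municipal property tax: $5,202.12 annually
City property tax: $2,056.44 annually
County property tax: $5,287.74 × 2 = $10,575.48 annually
Combined annual = $18,302.52
Base monthly escrow = $18,302.52 ÷ 12 = $1,525.21
Shortage spread = $780.24 / 24 = $32.51/mo
New monthly escrow = $1,525.21 + $32.51 = $1,557.72

$1,557.72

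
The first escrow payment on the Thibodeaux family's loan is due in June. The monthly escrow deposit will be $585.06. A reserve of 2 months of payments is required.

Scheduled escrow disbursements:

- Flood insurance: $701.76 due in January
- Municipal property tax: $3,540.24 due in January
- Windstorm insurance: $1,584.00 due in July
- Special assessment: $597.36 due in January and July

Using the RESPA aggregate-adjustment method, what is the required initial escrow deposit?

Cushion = 2 × $585.06 = $1,170.12
Trial balance (start $0, +$585.06 each month, − disbursements):
  Jun: +$585.06 → $585.06
  Jul: +$585.06 − $2,181.36 → -$1,011.24
  Aug: +$585.06 → -$426.18
  Sep: +$585.06 → $158.88
  Oct: +$585.06 → $743.94
  Nov: +$585.06 → $1,329.00
  Dec: +$585.06 → $1,914.06
  Jan: +$585.06 − $4,839.36 → -$2,340.24
  Feb: +$585.06 → -$1,755.18
  Mar: +$585.06 → -$1,170.12
  Apr: +$585.06 → -$585.06
  May: +$585.06 → $0.00
Lowest trial balance = -$2,340.24 (Jan)
Initial deposit = cushion − low point = $1,170.12 − (-$2,340.24) = $3,510.36

$3,510.36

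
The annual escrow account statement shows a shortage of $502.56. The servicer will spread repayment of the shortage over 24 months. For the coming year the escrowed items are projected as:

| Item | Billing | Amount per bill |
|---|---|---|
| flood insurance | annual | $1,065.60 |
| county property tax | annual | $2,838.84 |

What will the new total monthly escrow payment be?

Flood insurance — $1,065.60/yr
County property tax — $2,838.84/yr
Total annual escrow = $3,904.44
Monthly = $3,904.44 / 12 = $325.37
Monthly shortage recovery: $502.56 ÷ 24 = $20.94
New monthly escrow = $325.37 + $20.94 = $346.31

$346.31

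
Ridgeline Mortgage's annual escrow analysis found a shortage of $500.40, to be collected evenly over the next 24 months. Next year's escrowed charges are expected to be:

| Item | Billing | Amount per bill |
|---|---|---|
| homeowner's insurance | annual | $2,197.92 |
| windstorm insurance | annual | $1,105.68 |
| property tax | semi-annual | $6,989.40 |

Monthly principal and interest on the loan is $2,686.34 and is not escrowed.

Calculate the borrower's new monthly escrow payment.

Homeowner's insurance = $2,197.92 annually
Windstorm insurance = $1,105.68 annually
Property tax = $6,989.40 × 2 = $13,978.80 annually
Total per year = $2,197.92 + $1,105.68 + $13,978.80 = $17,282.40
Per month = $17,282.40 / 12 = $1,440.20
Monthly shortage recovery: $500.40 / 24 = $20.85
Adjusted monthly = $1,440.20 + $20.85 = $1,461.05

$1,461.05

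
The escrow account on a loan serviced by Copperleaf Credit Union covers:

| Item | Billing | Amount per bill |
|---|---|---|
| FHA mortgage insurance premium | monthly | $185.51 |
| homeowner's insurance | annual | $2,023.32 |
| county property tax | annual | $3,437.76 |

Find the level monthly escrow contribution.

FHA mortgage insurance premium = $185.51 × 12 = $2,226.12 annually
Homeowner's insurance = $2,023.32 annually
County property tax = $3,437.76 annually
Total annual escrow = $2,226.12 + $2,023.32 + $3,437.76 = $7,687.20
Monthly escrow = $7,687.20 / 12 = $640.60

$640.60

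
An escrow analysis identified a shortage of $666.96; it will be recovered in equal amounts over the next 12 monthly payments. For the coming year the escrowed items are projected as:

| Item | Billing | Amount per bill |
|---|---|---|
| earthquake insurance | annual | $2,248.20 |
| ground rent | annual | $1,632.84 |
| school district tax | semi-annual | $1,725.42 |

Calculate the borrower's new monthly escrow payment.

$666.57

Earthquake insurance = $2,248.20/yr
Ground rent = $1,632.84/yr
School district tax = $1,725.42 × 2 = $3,450.84/yr
Combined annual = $2,248.20 + $1,632.84 + $3,450.84 = $7,331.88
Monthly = $7,331.88 / 12 = $610.99
Shortage per month = $666.96 ÷ 12 = $55.58
New monthly escrow = $610.99 + $55.58 = $666.57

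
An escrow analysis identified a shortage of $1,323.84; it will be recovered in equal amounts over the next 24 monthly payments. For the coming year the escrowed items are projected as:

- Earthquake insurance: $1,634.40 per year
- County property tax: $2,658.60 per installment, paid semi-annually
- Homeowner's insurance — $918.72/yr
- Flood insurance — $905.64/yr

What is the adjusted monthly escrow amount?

$786.49

Earthquake insurance = $1,634.40/yr
County property tax = $2,658.60 × 2 = $5,317.20/yr
Homeowner's insurance = $918.72/yr
Flood insurance = $905.64/yr
Total annual escrow = $1,634.40 + $5,317.20 + $918.72 + $905.64 = $8,775.96
Monthly = $8,775.96 / 12 = $731.33
Shortage per month = $1,323.84 / 24 = $55.16
Adjusted monthly = $731.33 + $55.16 = $786.49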